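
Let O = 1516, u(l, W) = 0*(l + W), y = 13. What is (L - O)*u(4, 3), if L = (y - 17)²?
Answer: 0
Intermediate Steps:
u(l, W) = 0 (u(l, W) = 0*(W + l) = 0)
L = 16 (L = (13 - 17)² = (-4)² = 16)
(L - O)*u(4, 3) = (16 - 1*1516)*0 = (16 - 1516)*0 = -1500*0 = 0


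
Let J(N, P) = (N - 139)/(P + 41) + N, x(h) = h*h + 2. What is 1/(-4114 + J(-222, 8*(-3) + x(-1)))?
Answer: -20/87081 ≈ -0.00022967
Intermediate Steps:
x(h) = 2 + h² (x(h) = h² + 2 = 2 + h²)
J(N, P) = N + (-139 + N)/(41 + P) (J(N, P) = (-139 + N)/(41 + P) + N = N + (-139 + N)/(41 + P))
1/(-4114 + J(-222, 8*(-3) + x(-1))) = 1/(-4114 + (-139 + 42*(-222) - 222*(8*(-3) + (2 + (-1)²)))/(41 + (8*(-3) + (2 + (-1)²)))) = 1/(-4114 + (-139 - 9324 - 222*(-24 + (2 + 1)))/(41 + (-24 + (2 + 1)))) = 1/(-4114 + (-139 - 9324 - 222*(-24 + 3))/(41 + (-24 + 3))) = 1/(-4114 + (-139 - 9324 - 222*(-21))/(41 - 21)) = 1/(-4114 + (-139 - 9324 + 4662)/20) = 1/(-4114 + (1/20)*(-4801)) = 1/(-4114 - 4801/20) = 1/(-87081/20) = -20/87081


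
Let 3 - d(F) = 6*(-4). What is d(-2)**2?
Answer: 729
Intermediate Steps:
d(F) = 27 (d(F) = 3 - 6*(-4) = 3 - 1*(-24) = 3 + 24 = 27)
d(-2)**2 = 27**2 = 729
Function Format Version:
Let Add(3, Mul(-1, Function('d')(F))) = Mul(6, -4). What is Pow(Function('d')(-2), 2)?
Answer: 729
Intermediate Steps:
Function('d')(F) = 27 (Function('d')(F) = Add(3, Mul(-1, Mul(6, -4))) = Add(3, Mul(-1, -24)) = Add(3, 24) = 27)
Pow(Function('d')(-2), 2) = Pow(27, 2) = 729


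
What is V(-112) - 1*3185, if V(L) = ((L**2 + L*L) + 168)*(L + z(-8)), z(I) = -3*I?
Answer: -2225713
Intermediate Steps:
V(L) = (24 + L)*(168 + 2*L**2) (V(L) = ((L**2 + L*L) + 168)*(L - 3*(-8)) = ((L**2 + L**2) + 168)*(L + 24) = (2*L**2 + 168)*(24 + L) = (168 + 2*L**2)*(24 + L) = (24 + L)*(168 + 2*L**2))
V(-112) - 1*3185 = (4032 + 2*(-112)**3 + 48*(-112)**2 + 168*(-112)) - 1*3185 = (4032 + 2*(-1404928) + 48*12544 - 18816) - 3185 = (4032 - 2809856 + 602112 - 18816) - 3185 = -2222528 - 3185 = -2225713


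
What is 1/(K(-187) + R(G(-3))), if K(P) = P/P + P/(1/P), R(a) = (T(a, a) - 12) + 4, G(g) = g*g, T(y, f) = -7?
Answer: 1/34955 ≈ 2.8608e-5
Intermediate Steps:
G(g) = g**2
R(a) = -15 (R(a) = (-7 - 12) + 4 = -19 + 4 = -15)
K(P) = 1 + P**2 (K(P) = 1 + P*P = 1 + P**2)
1/(K(-187) + R(G(-3))) = 1/((1 + (-187)**2) - 15) = 1/((1 + 34969) - 15) = 1/(34970 - 15) = 1/34955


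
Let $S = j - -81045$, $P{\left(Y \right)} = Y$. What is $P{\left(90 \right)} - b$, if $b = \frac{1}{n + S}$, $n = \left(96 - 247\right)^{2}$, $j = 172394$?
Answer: $\frac{24861599}{276240} \approx 90.0$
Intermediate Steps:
$S = 253439$ ($S = 172394 - -81045 = 172394 + 81045 = 253439$)
$n = 22801$ ($n = \left(-151\right)^{2} = 22801$)
$b = \frac{1}{276240}$ ($b = \frac{1}{22801 + 253439} = \frac{1}{276240} \approx 3.62 \cdot 10^{-6}$)
$P{\left(90 \right)} - b = 90 - \frac{1}{276240} = \frac{24861599}{276240}$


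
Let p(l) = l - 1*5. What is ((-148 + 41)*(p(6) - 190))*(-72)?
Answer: -1456056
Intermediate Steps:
p(l) = -5 + l (p(l) = l - 5 = -5 + l)
((-148 + 41)*(p(6) - 190))*(-72) = ((-148 + 41)*((-5 + 6) - 190))*(-72) = -107*(1 - 190)*(-72) = -107*(-189)*(-72) = 20223*(-72) = -1456056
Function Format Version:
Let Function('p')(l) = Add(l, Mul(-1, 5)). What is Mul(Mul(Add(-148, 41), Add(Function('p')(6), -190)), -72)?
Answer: -1456056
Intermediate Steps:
Function('p')(l) = Add(-5, l) (Function('p')(l) = Add(l, -5) = Add(-5, l))
Mul(Mul(Add(-148, 41), Add(Function('p')(6), -190)), -72) = Mul(Mul(Add(-148, 41), Add(Add(-5, 6), -190)), -72) = Mul(Mul(-107, Add(1, -190)), -72) = Mul(Mul(-107, -189), -72) = Mul(20223, -72) = -1456056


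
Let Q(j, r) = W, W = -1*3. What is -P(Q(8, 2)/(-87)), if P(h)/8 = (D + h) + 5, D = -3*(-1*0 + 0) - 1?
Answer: -936/29 ≈ -32.276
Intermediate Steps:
W = -3
Q(j, r) = -3
D = -1 (D = -3*(0 + 0) - 1 = -3*0 - 1 = 0 - 1 = -1)
P(h) = 32 + 8*h (P(h) = 8*((-1 + h) + 5) = 8*(4 + h) = 32 + 8*h)
-P(Q(8, 2)/(-87)) = -(32 + 8*(-3/(-87))) = -(32 + 8*(-3*(-1/87))) = -(32 + 8*(1/29)) = -(32 + 8/29) = -1*936/29 = -936/29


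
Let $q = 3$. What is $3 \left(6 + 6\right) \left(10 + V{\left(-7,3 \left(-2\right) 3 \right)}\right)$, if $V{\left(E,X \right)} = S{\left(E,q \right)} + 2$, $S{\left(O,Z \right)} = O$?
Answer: $180$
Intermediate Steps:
$V{\left(E,X \right)} = 2 + E$ ($V{\left(E,X \right)} = E + 2 = 2 + E$)
$3 \left(6 + 6\right) \left(10 + V{\left(-7,3 \left(-2\right) 3 \right)}\right) = 3 \left(6 + 6\right) \left(10 + \left(2 - 7\right)\right) = 3 \cdot 12 \left(10 - 5\right) = 36 \cdot 5 = 180$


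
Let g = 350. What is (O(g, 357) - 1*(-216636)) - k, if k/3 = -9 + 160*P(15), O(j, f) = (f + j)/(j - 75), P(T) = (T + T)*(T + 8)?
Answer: -31496968/275 ≈ -1.1453e+5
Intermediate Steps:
P(T) = 2*T*(8 + T) (P(T) = (2*T)*(8 + T) = 2*T*(8 + T))
O(j, f) = (f + j)/(-75 + j)
k = 331173 (k = 3*(-9 + 160*(2*15*(8 + 15))) = 3*(-9 + 160*(2*15*23)) = 3*(-9 + 160*690) = 3*(-9 + 110400) = 3*110391 = 331173)
(O(g, 357) - 1*(-216636)) - k = ((357 + 350)/(-75 + 350) - 1*(-216636)) - 1*331173 = (707/275 + 216636) - 331173 = 59575607/275 - 331173 = -31496968/275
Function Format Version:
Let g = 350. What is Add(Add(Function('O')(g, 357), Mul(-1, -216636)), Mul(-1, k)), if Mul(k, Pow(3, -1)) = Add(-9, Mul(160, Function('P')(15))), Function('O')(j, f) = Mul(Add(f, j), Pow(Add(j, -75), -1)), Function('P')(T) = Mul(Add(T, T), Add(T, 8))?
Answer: Rational(-31496968, 275) ≈ -1.1453e+5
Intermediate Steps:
Function('P')(T) = Mul(2, T, Add(8, T)) (Function('P')(T) = Mul(Mul(2, T), Add(8, T)) = Mul(2, T, Add(8, T)))
Function('O')(j, f) = Mul(Pow(Add(-75, j), -1), Add(f, j)) (Function('O')(j, f) = Mul(Add(f, j), Pow(Add(-75, j), -1)) = Mul(Pow(Add(-75, j), -1), Add(f, j)))
k = 331173 (k = Mul(3, Add(-9, Mul(160, Mul(2, 15, Add(8, 15))))) = Mul(3, Add(-9, Mul(160, Mul(2, 15, 23)))) = Mul(3, Add(-9, Mul(160, 690))) = Mul(3, Add(-9, 110400)) = Mul(3, 110391) = 331173)
Add(Add(Function('O')(g, 357), Mul(-1, -216636)), Mul(-1, k)) = Add(Add(Mul(Pow(Add(-75, 350), -1), Add(357, 350)), Mul(-1, -216636)), Mul(-1, 331173)) = Add(Add(Mul(Pow(275, -1), 707), 216636), -331173) = Add(Add(Mul(Rational(1, 275), 707), 216636), -331173) = Add(Add(Rational(707, 275), 216636), -331173) = Add(Rational(59575607, 275), -331173) = Rational(-31496968, 275)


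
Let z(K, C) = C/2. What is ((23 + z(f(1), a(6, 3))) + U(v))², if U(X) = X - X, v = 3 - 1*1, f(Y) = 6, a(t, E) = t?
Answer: 676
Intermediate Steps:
z(K, C) = C/2 (z(K, C) = C*(½) = C/2)
v = 2 (v = 3 - 1 = 2)
U(X) = 0
((23 + z(f(1), a(6, 3))) + U(v))² = ((23 + (½)*6) + 0)² = ((23 + 3) + 0)² = (26 + 0)² = 26² = 676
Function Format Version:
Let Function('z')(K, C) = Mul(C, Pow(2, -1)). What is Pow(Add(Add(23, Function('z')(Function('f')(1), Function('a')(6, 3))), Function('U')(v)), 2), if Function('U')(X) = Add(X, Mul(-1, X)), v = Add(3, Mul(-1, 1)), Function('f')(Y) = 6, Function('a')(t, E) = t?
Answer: 676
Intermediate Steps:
Function('z')(K, C) = Mul(Rational(1, 2), C) (Function('z')(K, C) = Mul(C, Rational(1, 2)) = Mul(Rational(1, 2), C))
v = 2 (v = Add(3, -1) = 2)
Function('U')(X) = 0
Pow(Add(Add(23, Function('z')(Function('f')(1), Function('a')(6, 3))), Function('U')(v)), 2) = Pow(Add(Add(23, Mul(Rational(1, 2), 6)), 0), 2) = Pow(Add(Add(23, 3), 0), 2) = Pow(Add(26, 0), 2) = Pow(26, 2) = 676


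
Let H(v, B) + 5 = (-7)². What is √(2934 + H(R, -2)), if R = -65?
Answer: √2978 ≈ 54.571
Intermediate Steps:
H(v, B) = 44 (H(v, B) = -5 + (-7)² = -5 + 49 = 44)
√(2934 + H(R, -2)) = √(2934 + 44) = √2978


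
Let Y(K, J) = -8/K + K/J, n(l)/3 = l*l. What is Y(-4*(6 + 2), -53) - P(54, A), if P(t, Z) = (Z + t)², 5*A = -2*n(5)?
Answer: -121931/212 ≈ -575.15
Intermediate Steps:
n(l) = 3*l² (n(l) = 3*(l*l) = 3*l²)
A = -30 (A = (-6*5²)/5 = (-6*25)/5 = (-2*75)/5 = (⅕)*(-150) = -30)
Y(-4*(6 + 2), -53) - P(54, A) = (-8*(-1/(4*(6 + 2))) - 4*(6 + 2)/(-53)) - (-30 + 54)² = (-8/((-4*8)) - 4*8*(-1/53)) - 1*24² = (-8/(-32) - 32*(-1/53)) - 1*576 = (-8*(-1/32) + 32/53) - 576 = (¼ + 32/53) - 576 = 181/212 - 576 = -121931/212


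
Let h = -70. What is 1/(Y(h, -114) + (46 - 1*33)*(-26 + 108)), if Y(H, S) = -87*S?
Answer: 1/10984 ≈ 9.1042e-5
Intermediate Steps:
1/(Y(h, -114) + (46 - 1*33)*(-26 + 108)) = 1/(-87*(-114) + (46 - 1*33)*(-26 + 108)) = 1/(9918 + (46 - 33)*82) = 1/(9918 + 13*82) = 1/(9918 + 1066) = 1/10984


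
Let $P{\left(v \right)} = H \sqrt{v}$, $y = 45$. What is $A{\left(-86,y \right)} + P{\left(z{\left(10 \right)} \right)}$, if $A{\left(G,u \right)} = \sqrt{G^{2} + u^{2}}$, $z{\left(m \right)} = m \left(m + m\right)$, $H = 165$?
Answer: $\sqrt{9421} + 1650 \sqrt{2} \approx 2430.5$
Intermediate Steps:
$z{\left(m \right)} = 2 m^{2}$ ($z{\left(m \right)} = m 2 m = 2 m^{2}$)
$P{\left(v \right)} = 165 \sqrt{v}$
$A{\left(-86,y \right)} + P{\left(z{\left(10 \right)} \right)} = \sqrt{\left(-86\right)^{2} + 45^{2}} + 165 \sqrt{2 \cdot 10^{2}} = \sqrt{7396 + 2025} + 165 \sqrt{2 \cdot 100} = \sqrt{9421} + 165 \sqrt{200} = \sqrt{9421} + 165 \cdot 10 \sqrt{2} = \sqrt{9421} + 1650 \sqrt{2}$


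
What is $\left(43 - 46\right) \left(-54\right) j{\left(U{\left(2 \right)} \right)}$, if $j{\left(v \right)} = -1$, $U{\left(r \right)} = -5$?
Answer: $-162$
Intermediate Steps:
$\left(43 - 46\right) \left(-54\right) j{\left(U{\left(2 \right)} \right)} = \left(43 - 46\right) \left(-54\right) \left(-1\right) = \left(-3\right) \left(-54\right) \left(-1\right) = 162 \left(-1\right) = -162$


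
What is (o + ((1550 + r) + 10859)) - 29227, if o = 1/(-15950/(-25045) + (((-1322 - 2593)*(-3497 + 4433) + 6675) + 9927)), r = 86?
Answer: -305727394338673/18272017352 ≈ -16732.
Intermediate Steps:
o = -5009/18272017352 (o = 1/(-15950*(-1/25045) + ((-3915*936 + 6675) + 9927)) = 1/(3190/5009 + ((-3664440 + 6675) + 9927)) = 1/(3190/5009 + (-3657765 + 9927)) = 1/(3190/5009 - 3647838) = 1/(-18272017352/5009) = -5009/18272017352 ≈ -2.7413e-7)
(o + ((1550 + r) + 10859)) - 29227 = (-5009/18272017352 + ((1550 + 86) + 10859)) - 29227 = (-5009/18272017352 + (1636 + 10859)) - 29227 = (-5009/18272017352 + 12495) - 29227 = 228308856808231/18272017352 - 29227 = -305727394338673/18272017352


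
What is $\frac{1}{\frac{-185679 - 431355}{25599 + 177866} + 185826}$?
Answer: $\frac{203465}{37808470056} \approx 5.3815 \cdot 10^{-6}$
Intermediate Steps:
$\frac{1}{\frac{-185679 - 431355}{25599 + 177866} + 185826} = \frac{1}{- \frac{617034}{203465} + 185826} = \frac{1}{\frac{37808470056}{203465}} = \frac{203465}{37808470056}$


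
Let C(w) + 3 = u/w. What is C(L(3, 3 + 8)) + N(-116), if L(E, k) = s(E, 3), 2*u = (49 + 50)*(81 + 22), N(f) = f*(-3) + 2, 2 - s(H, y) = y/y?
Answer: 10891/2 ≈ 5445.5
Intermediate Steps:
s(H, y) = 1 (s(H, y) = 2 - y/y = 2 - 1*1 = 2 - 1 = 1)
N(f) = 2 - 3*f (N(f) = -3*f + 2 = 2 - 3*f)
u = 10197/2 (u = ((49 + 50)*(81 + 22))/2 = (99*103)/2 = (½)*10197 = 10197/2 ≈ 5098.5)
L(E, k) = 1
C(w) = -3 + 10197/(2*w)
C(L(3, 3 + 8)) + N(-116) = (-3 + (10197/2)/1) + (2 - 3*(-116)) = (-3 + (10197/2)*1) + (2 + 348) = (-3 + 10197/2) + 350 = 10191/2 + 350 = 10891/2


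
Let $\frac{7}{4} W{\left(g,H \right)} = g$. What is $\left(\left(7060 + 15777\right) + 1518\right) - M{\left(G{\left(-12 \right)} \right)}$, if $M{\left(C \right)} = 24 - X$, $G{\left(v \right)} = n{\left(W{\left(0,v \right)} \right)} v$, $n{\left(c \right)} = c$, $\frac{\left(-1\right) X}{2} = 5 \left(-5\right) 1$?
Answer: $24381$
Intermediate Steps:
$W{\left(g,H \right)} = \frac{4 g}{7}$
$X = 50$ ($X = - 2 \cdot 5 \left(-5\right) 1 = - 2 \left(\left(-25\right) 1\right) = \left(-2\right) \left(-25\right) = 50$)
$G{\left(v \right)} = 0$ ($G{\left(v \right)} = \frac{4}{7} \cdot 0 v = 0 v = 0$)
$M{\left(C \right)} = -26$ ($M{\left(C \right)} = 24 - 50 = -26$)
$\left(\left(7060 + 15777\right) + 1518\right) - M{\left(G{\left(-12 \right)} \right)} = \left(\left(7060 + 15777\right) + 1518\right) - -26 = \left(22837 + 1518\right) + 26 = 24355 + 26 = 24381$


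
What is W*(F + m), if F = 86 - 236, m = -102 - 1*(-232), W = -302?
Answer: 6040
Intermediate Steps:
m = 130 (m = -102 + 232 = 130)
F = -150
W*(F + m) = -302*(-150 + 130) = -302*(-20) = 6040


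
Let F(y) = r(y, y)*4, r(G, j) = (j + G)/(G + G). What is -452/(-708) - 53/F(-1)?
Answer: -8929/708 ≈ -12.612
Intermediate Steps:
r(G, j) = (G + j)/(2*G) (r(G, j) = (G + j)/((2*G)) = (G + j)*(1/(2*G)) = (G + j)/(2*G))
F(y) = 4 (F(y) = ((y + y)/(2*y))*4 = ((2*y)/(2*y))*4 = 1*4 = 4)
-452/(-708) - 53/F(-1) = -452/(-708) - 53/4 = -452*(-1/708) - 53*1/4 = 113/177 - 53/4 = -8929/708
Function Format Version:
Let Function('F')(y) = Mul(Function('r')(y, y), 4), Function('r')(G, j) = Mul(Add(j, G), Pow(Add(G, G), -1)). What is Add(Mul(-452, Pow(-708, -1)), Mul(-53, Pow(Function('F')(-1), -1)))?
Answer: Rational(-8929, 708) ≈ -12.612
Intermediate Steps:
Function('r')(G, j) = Mul(Rational(1, 2), Pow(G, -1), Add(G, j)) (Function('r')(G, j) = Mul(Add(G, j), Pow(Mul(2, G), -1)) = Mul(Add(G, j), Mul(Rational(1, 2), Pow(G, -1))) = Mul(Rational(1, 2), Pow(G, -1), Add(G, j)))
Function('F')(y) = 4 (Function('F')(y) = Mul(Mul(Rational(1, 2), Pow(y, -1), Add(y, y)), 4) = Mul(Mul(Rational(1, 2), Pow(y, -1), Mul(2, y)), 4) = Mul(1, 4) = 4)
Add(Mul(-452, Pow(-708, -1)), Mul(-53, Pow(Function('F')(-1), -1))) = Add(Mul(-452, Pow(-708, -1)), Mul(-53, Pow(4, -1))) = Add(Mul(-452, Rational(-1, 708)), Mul(-53, Rational(1, 4))) = Add(Rational(113, 177), Rational(-53, 4)) = Rational(-8929, 708)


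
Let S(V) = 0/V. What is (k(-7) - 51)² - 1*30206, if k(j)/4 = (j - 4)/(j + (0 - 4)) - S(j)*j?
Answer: -27997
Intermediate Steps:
S(V) = 0
k(j) = 4 (k(j) = 4*((j - 4)/(j + (0 - 4)) - 0*j) = 4*((-4 + j)/(j - 4) - 1*0) = 4*((-4 + j)/(-4 + j) + 0) = 4*(1 + 0) = 4*1 = 4)
(k(-7) - 51)² - 1*30206 = (4 - 51)² - 1*30206 = (-47)² - 30206 = 2209 - 30206 = -27997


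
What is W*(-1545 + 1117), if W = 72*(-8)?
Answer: 246528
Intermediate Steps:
W = -576
W*(-1545 + 1117) = -576*(-1545 + 1117) = -576*(-428) = 246528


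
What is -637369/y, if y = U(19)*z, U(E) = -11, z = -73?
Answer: -637369/803 ≈ -793.73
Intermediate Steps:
y = 803 (y = -11*(-73) = 803)
-637369/y = -637369/803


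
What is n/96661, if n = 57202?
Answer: 57202/96661 ≈ 0.59178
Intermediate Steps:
n/96661 = 57202/96661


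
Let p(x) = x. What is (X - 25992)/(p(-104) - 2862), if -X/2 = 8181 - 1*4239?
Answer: 16938/1483 ≈ 11.421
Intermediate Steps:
X = -7884 (X = -2*(8181 - 1*4239) = -2*(8181 - 4239) = -2*3942 = -7884)
(X - 25992)/(p(-104) - 2862) = (-7884 - 25992)/(-104 - 2862) = -33876/(-2966) = -33876*(-1/2966) = 16938/1483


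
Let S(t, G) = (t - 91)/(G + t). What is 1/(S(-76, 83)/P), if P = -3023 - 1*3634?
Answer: 46599/167 ≈ 279.04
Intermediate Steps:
S(t, G) = (-91 + t)/(G + t)
P = -6657 (P = -3023 - 3634 = -6657)
1/(S(-76, 83)/P) = 1/(((-91 - 76)/(83 - 76))/(-6657)) = 1/((-167/7)*(-1/6657)) = 1/(((⅐)*(-167))*(-1/6657)) = 1/(-167/7*(-1/6657)) = 1/(167/46599) = 46599/167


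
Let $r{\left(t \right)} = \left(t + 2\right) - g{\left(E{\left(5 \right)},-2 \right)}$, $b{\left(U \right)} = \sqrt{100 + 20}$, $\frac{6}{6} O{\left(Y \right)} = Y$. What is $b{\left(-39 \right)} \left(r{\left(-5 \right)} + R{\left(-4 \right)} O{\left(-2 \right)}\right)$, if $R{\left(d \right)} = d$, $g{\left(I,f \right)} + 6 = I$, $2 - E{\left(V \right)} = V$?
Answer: $28 \sqrt{30} \approx 153.36$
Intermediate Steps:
$E{\left(V \right)} = 2 - V$
$g{\left(I,f \right)} = -6 + I$
$O{\left(Y \right)} = Y$
$b{\left(U \right)} = 2 \sqrt{30}$ ($b{\left(U \right)} = \sqrt{120} = 2 \sqrt{30}$)
$r{\left(t \right)} = 11 + t$ ($r{\left(t \right)} = \left(t + 2\right) - \left(-6 + \left(2 - 5\right)\right) = \left(2 + t\right) - \left(-6 + \left(2 - 5\right)\right) = \left(2 + t\right) - \left(-6 - 3\right) = \left(2 + t\right) - -9 = \left(2 + t\right) + 9 = 11 + t$)
$b{\left(-39 \right)} \left(r{\left(-5 \right)} + R{\left(-4 \right)} O{\left(-2 \right)}\right) = 2 \sqrt{30} \left(\left(11 - 5\right) - -8\right) = 2 \sqrt{30} \left(6 + 8\right) = 2 \sqrt{30} \cdot 14 = 28 \sqrt{30}$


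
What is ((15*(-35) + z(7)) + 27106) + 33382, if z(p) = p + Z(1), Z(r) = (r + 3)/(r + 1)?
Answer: 59972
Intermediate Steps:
Z(r) = (3 + r)/(1 + r)
z(p) = 2 + p (z(p) = p + (3 + 1)/(1 + 1) = p + 4/2 = p + (1/2)*4 = p + 2 = 2 + p)
((15*(-35) + z(7)) + 27106) + 33382 = ((15*(-35) + (2 + 7)) + 27106) + 33382 = ((-525 + 9) + 27106) + 33382 = (-516 + 27106) + 33382 = 26590 + 33382 = 59972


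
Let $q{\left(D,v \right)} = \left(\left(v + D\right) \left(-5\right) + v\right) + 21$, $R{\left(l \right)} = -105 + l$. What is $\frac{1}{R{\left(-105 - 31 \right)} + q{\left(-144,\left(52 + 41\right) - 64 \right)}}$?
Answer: $\frac{1}{384} \approx 0.0026042$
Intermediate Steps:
$q{\left(D,v \right)} = 21 - 5 D - 4 v$ ($q{\left(D,v \right)} = \left(\left(D + v\right) \left(-5\right) + v\right) + 21 = \left(\left(- 5 D - 5 v\right) + v\right) + 21 = \left(- 5 D - 4 v\right) + 21 = 21 - 5 D - 4 v$)
$\frac{1}{R{\left(-105 - 31 \right)} + q{\left(-144,\left(52 + 41\right) - 64 \right)}} = \frac{1}{\left(-105 - 136\right) - \left(-741 + 4 \left(\left(52 + 41\right) - 64\right)\right)} = \frac{1}{\left(-105 - 136\right) + \left(21 + 720 - 4 \left(93 - 64\right)\right)} = \frac{1}{\left(-105 - 136\right) + \left(21 + 720 - 116\right)} = \frac{1}{-241 + \left(21 + 720 - 116\right)} = \frac{1}{-241 + 625} = \frac{1}{384}$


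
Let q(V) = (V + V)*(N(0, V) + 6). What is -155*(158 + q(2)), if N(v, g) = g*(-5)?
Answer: -22010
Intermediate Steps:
N(v, g) = -5*g
q(V) = 2*V*(6 - 5*V) (q(V) = (V + V)*(-5*V + 6) = (2*V)*(6 - 5*V) = 2*V*(6 - 5*V))
-155*(158 + q(2)) = -155*(158 + 2*2*(6 - 5*2)) = -155*(158 + 2*2*(6 - 10)) = -155*(158 + 2*2*(-4)) = -155*(158 - 16) = -155*142 = -22010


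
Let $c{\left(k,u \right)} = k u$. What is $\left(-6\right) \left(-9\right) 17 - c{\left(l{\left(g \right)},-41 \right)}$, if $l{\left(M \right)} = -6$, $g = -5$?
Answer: $672$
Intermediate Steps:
$\left(-6\right) \left(-9\right) 17 - c{\left(l{\left(g \right)},-41 \right)} = \left(-6\right) \left(-9\right) 17 - \left(-6\right) \left(-41\right) = 54 \cdot 17 - 246 = 918 - 246 = 672$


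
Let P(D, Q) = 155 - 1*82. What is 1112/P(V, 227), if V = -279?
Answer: 1112/73 ≈ 15.233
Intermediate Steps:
P(D, Q) = 73 (P(D, Q) = 155 - 82 = 73)
1112/P(V, 227) = 1112/73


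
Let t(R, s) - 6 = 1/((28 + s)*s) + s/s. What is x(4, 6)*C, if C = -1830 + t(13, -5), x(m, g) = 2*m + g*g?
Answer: -9224424/115 ≈ -80212.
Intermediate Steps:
t(R, s) = 7 + 1/(s*(28 + s)) (t(R, s) = 6 + (1/((28 + s)*s) + s/s) = 6 + (1/(s*(28 + s)) + 1) = 6 + (1 + 1/(s*(28 + s))) = 7 + 1/(s*(28 + s)))
x(m, g) = g² + 2*m (x(m, g) = 2*m + g² = g² + 2*m)
C = -209646/115 (C = -1830 + (1 + 7*(-5)² + 196*(-5))/((-5)*(28 - 5)) = -1830 - ⅕*(1 + 7*25 - 980)/23 = -1830 - ⅕*1/23*(1 + 175 - 980) = -1830 - ⅕*1/23*(-804) = -1830 + 804/115 = -209646/115 ≈ -1823.0)
x(4, 6)*C = (6² + 2*4)*(-209646/115) = (36 + 8)*(-209646/115) = 44*(-209646/115) = -9224424/115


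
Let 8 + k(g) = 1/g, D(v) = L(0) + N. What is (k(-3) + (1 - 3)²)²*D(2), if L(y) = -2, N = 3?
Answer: 169/9 ≈ 18.778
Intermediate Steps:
D(v) = 1 (D(v) = -2 + 3 = 1)
k(g) = -8 + 1/g
(k(-3) + (1 - 3)²)²*D(2) = ((-8 + 1/(-3)) + (1 - 3)²)²*1 = ((-8 - ⅓) + (-2)²)²*1 = (-25/3 + 4)²*1 = (-13/3)²*1 = (169/9)*1 = 169/9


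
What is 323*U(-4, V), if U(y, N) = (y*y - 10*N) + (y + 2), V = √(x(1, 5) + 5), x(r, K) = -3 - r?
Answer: 1292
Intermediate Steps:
V = 1 (V = √((-3 - 1*1) + 5) = √((-3 - 1) + 5) = √(-4 + 5) = √1 = 1)
U(y, N) = 2 + y + y² - 10*N (U(y, N) = (y² - 10*N) + (2 + y) = 2 + y + y² - 10*N)
323*U(-4, V) = 323*(2 - 4 + (-4)² - 10*1) = 323*(2 - 4 + 16 - 10) = 323*4 = 1292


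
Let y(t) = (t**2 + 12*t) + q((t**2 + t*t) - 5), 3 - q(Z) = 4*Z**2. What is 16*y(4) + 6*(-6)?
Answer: -45620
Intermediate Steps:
q(Z) = 3 - 4*Z**2
y(t) = 3 + t**2 - 4*(-5 + 2*t**2)**2 + 12*t (y(t) = (t**2 + 12*t) + (3 - 4*((t**2 + t*t) - 5)**2) = (t**2 + 12*t) + (3 - 4*((t**2 + t**2) - 5)**2) = (t**2 + 12*t) + (3 - 4*(2*t**2 - 5)**2) = (t**2 + 12*t) + (3 - 4*(-5 + 2*t**2)**2) = 3 + t**2 - 4*(-5 + 2*t**2)**2 + 12*t)
16*y(4) + 6*(-6) = 16*(-97 - 16*4**4 + 12*4 + 81*4**2) + 6*(-6) = 16*(-97 - 16*256 + 48 + 81*16) - 36 = 16*(-97 - 4096 + 48 + 1296) - 36 = 16*(-2849) - 36 = -45584 - 36 = -45620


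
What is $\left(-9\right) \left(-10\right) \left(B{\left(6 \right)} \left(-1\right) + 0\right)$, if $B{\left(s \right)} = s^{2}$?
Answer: $-3240$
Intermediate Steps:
$\left(-9\right) \left(-10\right) \left(B{\left(6 \right)} \left(-1\right) + 0\right) = \left(-9\right) \left(-10\right) \left(6^{2} \left(-1\right) + 0\right) = 90 \left(36 \left(-1\right) + 0\right) = 90 \left(-36 + 0\right) = 90 \left(-36\right) = -3240$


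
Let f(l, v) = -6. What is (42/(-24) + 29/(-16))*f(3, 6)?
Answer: 171/8 ≈ 21.375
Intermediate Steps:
(42/(-24) + 29/(-16))*f(3, 6) = (42/(-24) + 29/(-16))*(-6) = (42*(-1/24) + 29*(-1/16))*(-6) = (-7/4 - 29/16)*(-6) = -57/16*(-6) = 171/8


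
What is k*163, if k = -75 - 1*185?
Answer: -42380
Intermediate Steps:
k = -260 (k = -75 - 185 = -260)
k*163 = -260*163 = -42380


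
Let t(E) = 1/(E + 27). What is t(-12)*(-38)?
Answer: -38/15 ≈ -2.5333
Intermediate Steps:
t(E) = 1/(27 + E)
t(-12)*(-38) = -38/(27 - 12) = -38/15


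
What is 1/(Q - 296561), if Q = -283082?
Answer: -1/579643 ≈ -1.7252e-6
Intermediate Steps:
1/(Q - 296561) = 1/(-283082 - 296561) = 1/(-579643) = -1/579643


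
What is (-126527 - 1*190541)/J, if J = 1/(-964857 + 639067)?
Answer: 103297583720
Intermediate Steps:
J = -1/325790 (J = 1/(-325790) = -1/325790 ≈ -3.0695e-6)
(-126527 - 1*190541)/J = (-126527 - 1*190541)/(-1/325790) = (-126527 - 190541)*(-325790) = -317068*(-325790) = 103297583720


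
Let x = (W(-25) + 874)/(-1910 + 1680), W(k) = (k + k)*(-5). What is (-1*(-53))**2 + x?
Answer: 322473/115 ≈ 2804.1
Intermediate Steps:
W(k) = -10*k (W(k) = (2*k)*(-5) = -10*k)
x = -562/115 (x = (-10*(-25) + 874)/(-1910 + 1680) = (250 + 874)/(-230) = 1124*(-1/230) = -562/115 ≈ -4.8870)
(-1*(-53))**2 + x = (-1*(-53))**2 - 562/115 = 53**2 - 562/115 = 2809 - 562/115 = 322473/115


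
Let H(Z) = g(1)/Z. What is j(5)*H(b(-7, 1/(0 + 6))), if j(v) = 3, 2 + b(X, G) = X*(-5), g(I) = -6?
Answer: -6/11 ≈ -0.54545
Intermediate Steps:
b(X, G) = -2 - 5*X (b(X, G) = -2 + X*(-5) = -2 - 5*X)
H(Z) = -6/Z
j(5)*H(b(-7, 1/(0 + 6))) = 3*(-6/(-2 - 5*(-7))) = 3*(-6/(-2 + 35)) = 3*(-6/33) = 3*(-6*1/33) = 3*(-2/11) = -6/11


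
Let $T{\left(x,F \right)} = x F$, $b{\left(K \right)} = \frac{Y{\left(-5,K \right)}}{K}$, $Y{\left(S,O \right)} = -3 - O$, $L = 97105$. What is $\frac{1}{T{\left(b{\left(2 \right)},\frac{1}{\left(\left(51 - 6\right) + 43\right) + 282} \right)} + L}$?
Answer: $\frac{148}{14371539} \approx 1.0298 \cdot 10^{-5}$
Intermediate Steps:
$b{\left(K \right)} = \frac{-3 - K}{K}$
$T{\left(x,F \right)} = F x$
$\frac{1}{T{\left(b{\left(2 \right)},\frac{1}{\left(\left(51 - 6\right) + 43\right) + 282} \right)} + L} = \frac{1}{\frac{\frac{1}{2} \left(-3 - 2\right)}{\left(\left(51 - 6\right) + 43\right) + 282} + 97105} = \frac{1}{\frac{\frac{1}{2} \left(-3 - 2\right)}{\left(45 + 43\right) + 282} + 97105} = \frac{1}{\frac{\frac{1}{2} \left(-5\right)}{88 + 282} + 97105} = \frac{1}{\frac{1}{370} \left(- \frac{5}{2}\right) + 97105} = \frac{1}{- \frac{1}{148} + 97105} = \frac{1}{\frac{14371539}{148}} = \frac{148}{14371539}$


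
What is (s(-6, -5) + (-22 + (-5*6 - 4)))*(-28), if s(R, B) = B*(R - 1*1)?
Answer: 588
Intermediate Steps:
s(R, B) = B*(-1 + R) (s(R, B) = B*(R - 1) = B*(-1 + R))
(s(-6, -5) + (-22 + (-5*6 - 4)))*(-28) = (-5*(-1 - 6) + (-22 + (-5*6 - 4)))*(-28) = (-5*(-7) + (-22 + (-30 - 4)))*(-28) = (35 + (-22 - 34))*(-28) = (35 - 56)*(-28) = -21*(-28) = 588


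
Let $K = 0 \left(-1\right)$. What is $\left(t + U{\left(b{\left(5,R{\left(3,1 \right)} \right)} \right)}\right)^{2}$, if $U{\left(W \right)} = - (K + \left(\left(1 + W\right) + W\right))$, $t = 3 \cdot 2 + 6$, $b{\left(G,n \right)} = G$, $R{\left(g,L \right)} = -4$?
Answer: $1$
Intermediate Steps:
$K = 0$
$t = 12$ ($t = 6 + 6 = 12$)
$U{\left(W \right)} = -1 - 2 W$ ($U{\left(W \right)} = - (0 + \left(\left(1 + W\right) + W\right)) = - (0 + \left(1 + 2 W\right)) = - (1 + 2 W) = -1 - 2 W$)
$\left(t + U{\left(b{\left(5,R{\left(3,1 \right)} \right)} \right)}\right)^{2} = \left(12 - 11\right)^{2} = 1^{2} = 1$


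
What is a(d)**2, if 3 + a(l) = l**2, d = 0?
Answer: 9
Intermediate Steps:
a(l) = -3 + l**2
a(d)**2 = (-3 + 0**2)**2 = (-3 + 0)**2 = (-3)**2 = 9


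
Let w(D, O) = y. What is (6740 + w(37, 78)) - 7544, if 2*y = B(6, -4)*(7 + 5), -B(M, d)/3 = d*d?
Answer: -1092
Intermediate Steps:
B(M, d) = -3*d² (B(M, d) = -3*d*d = -3*d²)
y = -288 (y = ((-3*(-4)²)*(7 + 5))/2 = (-3*16*12)/2 = (-48*12)/2 = (½)*(-576) = -288)
w(D, O) = -288
(6740 + w(37, 78)) - 7544 = (6740 - 288) - 7544 = 6452 - 7544 = -1092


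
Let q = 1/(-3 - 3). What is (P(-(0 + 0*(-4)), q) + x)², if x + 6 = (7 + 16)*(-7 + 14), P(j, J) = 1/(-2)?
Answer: 95481/4 ≈ 23870.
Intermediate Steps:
q = -⅙ (q = 1/(-6) = -⅙ ≈ -0.16667)
P(j, J) = -½ (P(j, J) = 1*(-½) = -½)
x = 155 (x = -6 + (7 + 16)*(-7 + 14) = -6 + 23*7 = -6 + 161 = 155)
(P(-(0 + 0*(-4)), q) + x)² = (-½ + 155)² = (309/2)² = 95481/4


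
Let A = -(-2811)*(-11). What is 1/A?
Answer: -1/30921 ≈ -3.2340e-5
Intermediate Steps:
A = -30921 (A = -3*10307 = -30921)
1/A = 1/(-30921) = -1/30921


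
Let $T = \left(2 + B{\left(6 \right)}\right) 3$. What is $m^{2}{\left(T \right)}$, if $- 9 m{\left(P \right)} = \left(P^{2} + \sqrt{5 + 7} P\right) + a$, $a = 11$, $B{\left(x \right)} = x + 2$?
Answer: $\frac{840721}{81} + \frac{36440 \sqrt{3}}{27} \approx 12717.0$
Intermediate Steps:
$B{\left(x \right)} = 2 + x$
$T = 30$ ($T = \left(2 + \left(2 + 6\right)\right) 3 = \left(2 + 8\right) 3 = 10 \cdot 3 = 30$)
$m{\left(P \right)} = - \frac{11}{9} - \frac{P^{2}}{9} - \frac{2 P \sqrt{3}}{9}$ ($m{\left(P \right)} = - \frac{\left(P^{2} + \sqrt{5 + 7} P\right) + 11}{9} = - \frac{\left(P^{2} + \sqrt{12} P\right) + 11}{9} = - \frac{\left(P^{2} + 2 \sqrt{3} P\right) + 11}{9} = - \frac{\left(P^{2} + 2 P \sqrt{3}\right) + 11}{9} = - \frac{11 + P^{2} + 2 P \sqrt{3}}{9} = - \frac{11}{9} - \frac{P^{2}}{9} - \frac{2 P \sqrt{3}}{9}$)
$m^{2}{\left(T \right)} = \left(- \frac{11}{9} - \frac{30^{2}}{9} - \frac{20 \sqrt{3}}{3}\right)^{2} = \left(- \frac{11}{9} - 100 - \frac{20 \sqrt{3}}{3}\right)^{2} = \left(- \frac{911}{9} - \frac{20 \sqrt{3}}{3}\right)^{2}$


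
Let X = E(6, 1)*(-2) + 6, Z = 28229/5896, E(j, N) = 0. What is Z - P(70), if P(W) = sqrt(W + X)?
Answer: 28229/5896 - 2*sqrt(19) ≈ -3.9300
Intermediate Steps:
Z = 28229/5896 (Z = 28229*(1/5896) = 28229/5896 ≈ 4.7878)
X = 6 (X = 0*(-2) + 6 = 0 + 6 = 6)
P(W) = sqrt(6 + W) (P(W) = sqrt(W + 6) = sqrt(6 + W))
Z - P(70) = 28229/5896 - sqrt(6 + 70) = 28229/5896 - sqrt(76) = 28229/5896 - 2*sqrt(19)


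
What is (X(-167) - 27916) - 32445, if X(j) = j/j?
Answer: -60360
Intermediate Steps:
X(j) = 1
(X(-167) - 27916) - 32445 = (1 - 27916) - 32445 = -27915 - 32445 = -60360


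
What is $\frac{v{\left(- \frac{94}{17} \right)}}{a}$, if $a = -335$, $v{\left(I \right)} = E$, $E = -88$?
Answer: $\frac{88}{335} \approx 0.26269$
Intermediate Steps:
$v{\left(I \right)} = -88$
$\frac{v{\left(- \frac{94}{17} \right)}}{a} = - \frac{88}{-335} = \left(-88\right) \left(- \frac{1}{335}\right) = \frac{88}{335}$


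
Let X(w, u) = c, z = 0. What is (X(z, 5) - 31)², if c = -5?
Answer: 1296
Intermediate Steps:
X(w, u) = -5
(X(z, 5) - 31)² = (-5 - 31)² = (-36)² = 1296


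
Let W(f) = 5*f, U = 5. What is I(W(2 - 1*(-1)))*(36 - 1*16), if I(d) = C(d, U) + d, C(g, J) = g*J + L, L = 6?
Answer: 1920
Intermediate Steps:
C(g, J) = 6 + J*g (C(g, J) = g*J + 6 = J*g + 6 = 6 + J*g)
I(d) = 6 + 6*d (I(d) = (6 + 5*d) + d = 6 + 6*d)
I(W(2 - 1*(-1)))*(36 - 1*16) = (6 + 6*(5*(2 - 1*(-1))))*(36 - 1*16) = (6 + 6*(5*(2 + 1)))*(36 - 16) = (6 + 6*(5*3))*20 = (6 + 6*15)*20 = (6 + 90)*20 = 96*20 = 1920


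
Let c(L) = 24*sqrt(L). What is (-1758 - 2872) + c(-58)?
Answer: -4630 + 24*I*sqrt(58) ≈ -4630.0 + 182.78*I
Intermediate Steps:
(-1758 - 2872) + c(-58) = (-1758 - 2872) + 24*sqrt(-58) = -4630 + 24*(I*sqrt(58)) = -4630 + 24*I*sqrt(58)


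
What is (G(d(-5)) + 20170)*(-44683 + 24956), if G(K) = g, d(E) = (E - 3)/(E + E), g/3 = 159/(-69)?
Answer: -9148415977/23 ≈ -3.9776e+8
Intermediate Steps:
g = -159/23 (g = 3*(159/(-69)) = 3*(159*(-1/69)) = 3*(-53/23) = -159/23 ≈ -6.9130)
d(E) = (-3 + E)/(2*E) (d(E) = (-3 + E)/((2*E)) = (-3 + E)*(1/(2*E)) = (-3 + E)/(2*E))
G(K) = -159/23
(G(d(-5)) + 20170)*(-44683 + 24956) = (-159/23 + 20170)*(-44683 + 24956) = (463751/23)*(-19727) = -9148415977/23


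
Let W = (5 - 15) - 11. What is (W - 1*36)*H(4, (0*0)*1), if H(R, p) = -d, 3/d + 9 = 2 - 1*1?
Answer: -171/8 ≈ -21.375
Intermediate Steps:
W = -21 (W = -10 - 11 = -21)
d = -3/8 (d = 3/(-9 + (2 - 1*1)) = 3/(-9 + (2 - 1)) = 3/(-9 + 1) = 3/(-8) = 3*(-1/8) = -3/8 ≈ -0.37500)
H(R, p) = 3/8 (H(R, p) = -1*(-3/8) = 3/8)
(W - 1*36)*H(4, (0*0)*1) = (-21 - 1*36)*(3/8) = (-21 - 36)*(3/8) = -57*3/8 = -171/8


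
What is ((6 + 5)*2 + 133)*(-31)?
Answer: -4805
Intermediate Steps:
((6 + 5)*2 + 133)*(-31) = (11*2 + 133)*(-31) = (22 + 133)*(-31) = 155*(-31) = -4805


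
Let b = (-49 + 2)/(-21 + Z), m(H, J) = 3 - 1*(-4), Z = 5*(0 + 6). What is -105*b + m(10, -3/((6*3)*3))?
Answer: 1666/3 ≈ 555.33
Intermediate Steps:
Z = 30 (Z = 5*6 = 30)
m(H, J) = 7 (m(H, J) = 3 + 4 = 7)
b = -47/9 (b = (-49 + 2)/(-21 + 30) = -47/9 ≈ -5.2222)
-105*b + m(10, -3/((6*3)*3)) = -105*(-47/9) + 7 = 1645/3 + 7 = 1666/3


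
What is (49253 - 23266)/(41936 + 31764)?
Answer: 25987/73700 ≈ 0.35261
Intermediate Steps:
(49253 - 23266)/(41936 + 31764) = 25987/73700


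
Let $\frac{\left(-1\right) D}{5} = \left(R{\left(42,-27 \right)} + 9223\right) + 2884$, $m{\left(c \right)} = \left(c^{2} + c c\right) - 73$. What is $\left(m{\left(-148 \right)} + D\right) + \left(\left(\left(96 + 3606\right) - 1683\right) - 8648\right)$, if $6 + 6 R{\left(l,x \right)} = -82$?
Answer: $- \frac{70067}{3} \approx -23356.0$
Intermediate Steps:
$R{\left(l,x \right)} = - \frac{44}{3}$ ($R{\left(l,x \right)} = -1 + \frac{1}{6} \left(-82\right) = -1 - \frac{41}{3} = - \frac{44}{3}$)
$m{\left(c \right)} = -73 + 2 c^{2}$ ($m{\left(c \right)} = \left(c^{2} + c^{2}\right) - 73 = 2 c^{2} - 73 = -73 + 2 c^{2}$)
$D = - \frac{181385}{3}$ ($D = - 5 \left(\left(- \frac{44}{3} + 9223\right) + 2884\right) = - 5 \left(\frac{27625}{3} + 2884\right) = \left(-5\right) \frac{36277}{3} = - \frac{181385}{3} \approx -60462.0$)
$\left(m{\left(-148 \right)} + D\right) + \left(\left(\left(96 + 3606\right) - 1683\right) - 8648\right) = \left(\left(-73 + 2 \left(-148\right)^{2}\right) - \frac{181385}{3}\right) + \left(\left(\left(96 + 3606\right) - 1683\right) - 8648\right) = \left(\left(-73 + 2 \cdot 21904\right) - \frac{181385}{3}\right) + \left(\left(3702 - 1683\right) - 8648\right) = \left(\left(-73 + 43808\right) - \frac{181385}{3}\right) + \left(2019 - 8648\right) = \left(43735 - \frac{181385}{3}\right) - 6629 = - \frac{50180}{3} - 6629 = - \frac{70067}{3}$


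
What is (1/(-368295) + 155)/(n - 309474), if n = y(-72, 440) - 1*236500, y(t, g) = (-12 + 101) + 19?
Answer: -28542862/100519859235 ≈ -0.00028395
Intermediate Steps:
y(t, g) = 108 (y(t, g) = 89 + 19 = 108)
n = -236392 (n = 108 - 1*236500 = 108 - 236500 = -236392)
(1/(-368295) + 155)/(n - 309474) = (1/(-368295) + 155)/(-236392 - 309474) = (-1/368295 + 155)/(-545866) = (57085724/368295)*(-1/545866) = -28542862/100519859235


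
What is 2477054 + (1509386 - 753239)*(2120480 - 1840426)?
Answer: 211764468992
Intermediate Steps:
2477054 + (1509386 - 753239)*(2120480 - 1840426) = 2477054 + 756147*280054 = 2477054 + 211761991938 = 211764468992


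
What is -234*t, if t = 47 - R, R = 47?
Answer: 0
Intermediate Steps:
t = 0 (t = 47 - 1*47 = 47 - 47 = 0)
-234*t = -234*0 = 0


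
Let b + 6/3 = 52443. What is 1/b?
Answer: 1/52441 ≈ 1.9069e-5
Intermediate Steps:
b = 52441 (b = -2 + 52443 = 52441)
1/b = 1/52441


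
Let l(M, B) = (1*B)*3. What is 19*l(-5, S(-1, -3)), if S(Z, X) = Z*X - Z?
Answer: 228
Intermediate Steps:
S(Z, X) = -Z + X*Z (S(Z, X) = X*Z - Z = -Z + X*Z)
l(M, B) = 3*B (l(M, B) = B*3 = 3*B)
19*l(-5, S(-1, -3)) = 19*(3*(-(-1 - 3))) = 19*(3*(-1*(-4))) = 19*(3*4) = 19*12 = 228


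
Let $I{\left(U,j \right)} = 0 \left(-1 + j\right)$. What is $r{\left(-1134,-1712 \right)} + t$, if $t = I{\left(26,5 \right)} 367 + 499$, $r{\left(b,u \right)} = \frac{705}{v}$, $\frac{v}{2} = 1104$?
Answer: $\frac{367499}{736} \approx 499.32$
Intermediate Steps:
$v = 2208$ ($v = 2 \cdot 1104 = 2208$)
$I{\left(U,j \right)} = 0$
$r{\left(b,u \right)} = \frac{235}{736}$ ($r{\left(b,u \right)} = \frac{705}{2208} = 705 \cdot \frac{1}{2208} = \frac{235}{736}$)
$t = 499$ ($t = 0 \cdot 367 + 499 = 0 + 499 = 499$)
$r{\left(-1134,-1712 \right)} + t = \frac{235}{736} + 499 = \frac{367499}{736}$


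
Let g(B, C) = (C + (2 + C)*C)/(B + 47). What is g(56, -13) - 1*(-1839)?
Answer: 189547/103 ≈ 1840.3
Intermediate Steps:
g(B, C) = (C + C*(2 + C))/(47 + B)
g(56, -13) - 1*(-1839) = -13*(3 - 13)/(47 + 56) - 1*(-1839) = -13*(-10)/103 + 1839 = -13*1/103*(-10) + 1839 = 130/103 + 1839 = 189547/103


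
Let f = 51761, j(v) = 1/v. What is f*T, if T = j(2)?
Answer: 51761/2 ≈ 25881.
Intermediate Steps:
j(v) = 1/v
T = ½ (T = 1/2 = ½ ≈ 0.50000)
f*T = 51761*(½) = 51761/2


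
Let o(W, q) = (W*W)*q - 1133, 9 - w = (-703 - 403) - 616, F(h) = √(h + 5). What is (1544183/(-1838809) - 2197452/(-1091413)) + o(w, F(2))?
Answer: -55401521957792/48948781637 + 2996361*√7 ≈ 7.9265e+6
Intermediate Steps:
F(h) = √(5 + h)
w = 1731 (w = 9 - ((-703 - 403) - 616) = 9 - (-1106 - 616) = 9 - 1*(-1722) = 9 + 1722 = 1731)
o(W, q) = -1133 + q*W² (o(W, q) = W²*q - 1133 = q*W² - 1133 = -1133 + q*W²)
(1544183/(-1838809) - 2197452/(-1091413)) + o(w, F(2)) = (1544183/(-1838809) - 2197452/(-1091413)) + (-1133 + √(5 + 2)*1731²) = (1544183*(-1/1838809) - 2197452*(-1/1091413)) + (-1133 + √7*2996361) = (-37663/44849 + 2197452/1091413) + (-1133 + 2996361*√7) = 57447636929/48948781637 + (-1133 + 2996361*√7) = -55401521957792/48948781637 + 2996361*√7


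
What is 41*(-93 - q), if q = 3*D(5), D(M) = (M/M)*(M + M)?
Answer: -5043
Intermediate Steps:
D(M) = 2*M (D(M) = 1*(2*M) = 2*M)
q = 30 (q = 3*(2*5) = 3*10 = 30)
41*(-93 - q) = 41*(-93 - 1*30) = 41*(-93 - 30) = 41*(-123) = -5043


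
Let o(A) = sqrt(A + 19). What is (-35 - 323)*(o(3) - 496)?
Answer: 177568 - 358*sqrt(22) ≈ 1.7589e+5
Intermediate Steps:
o(A) = sqrt(19 + A)
(-35 - 323)*(o(3) - 496) = (-35 - 323)*(sqrt(19 + 3) - 496) = -358*(sqrt(22) - 496) = -358*(-496 + sqrt(22)) = 177568 - 358*sqrt(22)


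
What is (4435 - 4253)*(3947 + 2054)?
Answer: 1092182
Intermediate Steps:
(4435 - 4253)*(3947 + 2054) = 182*6001 = 1092182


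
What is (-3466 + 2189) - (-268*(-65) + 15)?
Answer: -18712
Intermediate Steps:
(-3466 + 2189) - (-268*(-65) + 15) = -1277 - (17420 + 15) = -1277 - 1*17435 = -1277 - 17435 = -18712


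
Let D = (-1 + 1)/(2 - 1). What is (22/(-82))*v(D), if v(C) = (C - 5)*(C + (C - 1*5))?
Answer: -275/41 ≈ -6.7073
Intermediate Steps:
D = 0 (D = 0/1 = 0*1 = 0)
v(C) = (-5 + C)*(-5 + 2*C) (v(C) = (-5 + C)*(C + (C - 5)) = (-5 + C)*(C + (-5 + C)) = (-5 + C)*(-5 + 2*C))
(22/(-82))*v(D) = (22/(-82))*(25 - 15*0 + 2*0²) = (22*(-1/82))*(25 + 0 + 2*0) = -11*(25 + 0 + 0)/41 = -11/41*25 = -275/41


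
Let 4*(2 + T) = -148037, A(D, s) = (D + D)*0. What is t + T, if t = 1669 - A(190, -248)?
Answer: -141369/4 ≈ -35342.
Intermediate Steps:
A(D, s) = 0 (A(D, s) = (2*D)*0 = 0)
T = -148045/4 (T = -2 + (1/4)*(-148037) = -2 - 148037/4 = -148045/4 ≈ -37011.)
t = 1669 (t = 1669 - 1*0 = 1669 + 0 = 1669)
t + T = 1669 - 148045/4 = -141369/4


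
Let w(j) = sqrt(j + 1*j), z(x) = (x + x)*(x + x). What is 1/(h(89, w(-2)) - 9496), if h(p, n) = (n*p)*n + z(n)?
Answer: -1/9868 ≈ -0.00010134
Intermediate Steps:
z(x) = 4*x**2 (z(x) = (2*x)*(2*x) = 4*x**2)
w(j) = sqrt(2)*sqrt(j) (w(j) = sqrt(j + j) = sqrt(2*j) = sqrt(2)*sqrt(j))
h(p, n) = 4*n**2 + p*n**2 (h(p, n) = (n*p)*n + 4*n**2 = p*n**2 + 4*n**2 = 4*n**2 + p*n**2)
1/(h(89, w(-2)) - 9496) = 1/((sqrt(2)*sqrt(-2))**2*(4 + 89) - 9496) = 1/((sqrt(2)*(I*sqrt(2)))**2*93 - 9496) = 1/((2*I)**2*93 - 9496) = 1/(-4*93 - 9496) = 1/(-372 - 9496) = 1/(-9868) = -1/9868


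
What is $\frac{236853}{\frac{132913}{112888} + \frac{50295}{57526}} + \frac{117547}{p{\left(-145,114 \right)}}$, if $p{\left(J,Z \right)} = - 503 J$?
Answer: $\frac{8013179297692046939}{69411485133295} \approx 1.1544 \cdot 10^{5}$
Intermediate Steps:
$\frac{236853}{\frac{132913}{112888} + \frac{50295}{57526}} + \frac{117547}{p{\left(-145,114 \right)}} = \frac{236853}{\frac{132913}{112888} + \frac{50295}{57526}} + \frac{117547}{\left(-503\right) \left(-145\right)} = \frac{236853}{132913 \cdot \frac{1}{112888} + 50295 \cdot \frac{1}{57526}} + \frac{117547}{72935} = \frac{236853}{\frac{132913}{112888} + \frac{7185}{8218}} + 117547 \cdot \frac{1}{72935} = \frac{236853}{\frac{951689657}{463856792}} + \frac{117547}{72935} = 236853 \cdot \frac{463856792}{951689657} + \frac{117547}{72935} = \frac{109865872755576}{951689657} + \frac{117547}{72935} = \frac{8013179297692046939}{69411485133295}$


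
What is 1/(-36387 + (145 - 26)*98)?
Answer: -1/24725 ≈ -4.0445e-5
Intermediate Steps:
1/(-36387 + (145 - 26)*98) = 1/(-36387 + 119*98) = 1/(-36387 + 11662) = 1/(-24725) = -1/24725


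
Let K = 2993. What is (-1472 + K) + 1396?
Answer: 2917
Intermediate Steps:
(-1472 + K) + 1396 = (-1472 + 2993) + 1396 = 1521 + 1396 = 2917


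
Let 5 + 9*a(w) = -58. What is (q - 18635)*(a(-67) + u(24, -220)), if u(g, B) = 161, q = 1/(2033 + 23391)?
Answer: -5211538629/1816 ≈ -2.8698e+6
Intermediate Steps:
q = 1/25424 ≈ 3.9333e-5
a(w) = -7 (a(w) = -5/9 + (⅑)*(-58) = -5/9 - 58/9 = -7)
(q - 18635)*(a(-67) + u(24, -220)) = (1/25424 - 18635)*(-7 + 161) = -473776239/25424*154 = -5211538629/1816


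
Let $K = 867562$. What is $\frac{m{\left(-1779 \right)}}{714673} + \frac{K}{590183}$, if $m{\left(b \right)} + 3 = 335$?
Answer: $\frac{620219077982}{421787855159} \approx 1.4705$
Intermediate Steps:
$m{\left(b \right)} = 332$ ($m{\left(b \right)} = -3 + 335 = 332$)
$\frac{m{\left(-1779 \right)}}{714673} + \frac{K}{590183} = \frac{332}{714673} + \frac{867562}{590183} = \frac{620219077982}{421787855159}$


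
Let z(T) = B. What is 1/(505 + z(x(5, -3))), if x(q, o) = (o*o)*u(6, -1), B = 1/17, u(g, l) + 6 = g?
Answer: 17/8586 ≈ 0.0019800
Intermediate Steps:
u(g, l) = -6 + g
B = 1/17 ≈ 0.058824
x(q, o) = 0 (x(q, o) = (o*o)*(-6 + 6) = o²*0 = 0)
z(T) = 1/17
1/(505 + z(x(5, -3))) = 1/(505 + 1/17) = 1/(8586/17) = 17/8586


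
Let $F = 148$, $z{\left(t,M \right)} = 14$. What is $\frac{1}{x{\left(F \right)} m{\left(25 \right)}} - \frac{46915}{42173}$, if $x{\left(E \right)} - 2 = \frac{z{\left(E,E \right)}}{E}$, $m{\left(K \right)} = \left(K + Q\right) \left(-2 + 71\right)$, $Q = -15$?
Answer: $- \frac{2507219224}{2255201175} \approx -1.1117$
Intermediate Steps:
$m{\left(K \right)} = -1035 + 69 K$ ($m{\left(K \right)} = \left(K - 15\right) \left(-2 + 71\right) = \left(-15 + K\right) 69 = -1035 + 69 K$)
$x{\left(E \right)} = 2 + \frac{14}{E}$
$\frac{1}{x{\left(F \right)} m{\left(25 \right)}} - \frac{46915}{42173} = \frac{1}{\left(2 + \frac{14}{148}\right) \left(-1035 + 69 \cdot 25\right)} - \frac{46915}{42173} = \frac{1}{\left(2 + 14 \cdot \frac{1}{148}\right) \left(-1035 + 1725\right)} - \frac{46915}{42173} = \frac{1}{\left(2 + \frac{7}{74}\right) 690} - \frac{46915}{42173} = \frac{1}{\frac{155}{74}} \cdot \frac{1}{690} - \frac{46915}{42173} = \frac{74}{155} \cdot \frac{1}{690} - \frac{46915}{42173} = \frac{37}{53475} - \frac{46915}{42173} = - \frac{2507219224}{2255201175}$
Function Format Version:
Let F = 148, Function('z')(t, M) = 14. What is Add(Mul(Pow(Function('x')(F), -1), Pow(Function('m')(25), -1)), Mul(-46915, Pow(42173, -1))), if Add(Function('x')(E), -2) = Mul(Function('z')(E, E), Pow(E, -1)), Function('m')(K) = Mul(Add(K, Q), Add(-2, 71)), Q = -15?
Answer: Rational(-2507219224, 2255201175) ≈ -1.1117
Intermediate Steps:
Function('m')(K) = Add(-1035, Mul(69, K)) (Function('m')(K) = Mul(Add(K, -15), Add(-2, 71)) = Mul(Add(-15, K), 69) = Add(-1035, Mul(69, K)))
Function('x')(E) = Add(2, Mul(14, Pow(E, -1)))
Add(Mul(Pow(Function('x')(F), -1), Pow(Function('m')(25), -1)), Mul(-46915, Pow(42173, -1))) = Add(Mul(Pow(Add(2, Mul(14, Pow(148, -1))), -1), Pow(Add(-1035, Mul(69, 25)), -1)), Mul(-46915, Pow(42173, -1))) = Add(Mul(Pow(Add(2, Mul(14, Rational(1, 148))), -1), Pow(Add(-1035, 1725), -1)), Mul(-46915, Rational(1, 42173))) = Add(Mul(Pow(Add(2, Rational(7, 74)), -1), Pow(690, -1)), Rational(-46915, 42173)) = Add(Mul(Pow(Rational(155, 74), -1), Rational(1, 690)), Rational(-46915, 42173)) = Add(Mul(Rational(74, 155), Rational(1, 690)), Rational(-46915, 42173)) = Add(Rational(37, 53475), Rational(-46915, 42173)) = Rational(-2507219224, 2255201175)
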